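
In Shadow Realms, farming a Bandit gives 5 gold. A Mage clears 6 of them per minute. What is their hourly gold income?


Gold per minute = 5 * 6 = 30
Gold per hour = 30 * 60 = 1800

1800 gold/hour


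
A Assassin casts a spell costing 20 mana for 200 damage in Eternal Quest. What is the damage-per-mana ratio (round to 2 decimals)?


Efficiency = damage / mana
= 200 / 20
= 10.00

10.00 dmg/mana


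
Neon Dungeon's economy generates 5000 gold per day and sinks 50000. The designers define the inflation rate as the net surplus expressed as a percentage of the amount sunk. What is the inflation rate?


Net gold = 5000 - 50000 = -45000
Inflation rate = net / sunk * 100 = -45000 / 50000 * 100
= -0.9 * 100
= -90.00%

-90.00%


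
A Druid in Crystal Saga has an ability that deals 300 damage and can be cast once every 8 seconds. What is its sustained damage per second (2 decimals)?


DPS = damage / cooldown
= 300 / 8
= 37.50

37.50 DPS


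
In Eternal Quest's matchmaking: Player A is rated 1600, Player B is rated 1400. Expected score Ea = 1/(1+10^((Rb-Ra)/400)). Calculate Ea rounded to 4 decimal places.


Elo expected score: Ea = 1/(1 + 10^((Rb-Ra)/400))
Rb - Ra = 1400 - 1600 = -200
(Rb-Ra)/400 = -200/400 = -0.5
10^-0.5 = 0.316228
Ea = 1/(1 + 0.316228) = 1/1.316228 = 0.7597

0.7597


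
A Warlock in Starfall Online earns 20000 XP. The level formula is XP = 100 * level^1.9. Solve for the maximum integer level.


XP = 100 * level^1.9, so level = (XP / 100)^(1/1.9)
= (20000 / 100)^(1/1.9)
= 200.0^0.5263
= 16.258
Floor: level = 16

level 16


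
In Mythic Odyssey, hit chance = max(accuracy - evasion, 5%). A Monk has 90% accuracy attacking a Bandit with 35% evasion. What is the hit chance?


accuracy - evasion = 90 - 35 = 55
Apply floor: max(55, 5) = 55
Hit chance = 55%

55%


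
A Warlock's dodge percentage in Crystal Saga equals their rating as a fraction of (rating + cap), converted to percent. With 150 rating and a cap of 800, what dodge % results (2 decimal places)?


dodge% = 150 / (150 + 800) * 100
= 150 / 950 * 100
= 0.157895 * 100
= 15.79%

15.79%


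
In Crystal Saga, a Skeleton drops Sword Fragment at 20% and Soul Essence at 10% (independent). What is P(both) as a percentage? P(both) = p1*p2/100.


For independent events, P(both) = P(A) * P(B)
= 20% * 10%
= 200 / 100 %
= 2.0%

2.0%


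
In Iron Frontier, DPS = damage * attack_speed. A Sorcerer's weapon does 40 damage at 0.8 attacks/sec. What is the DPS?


DPS = damage * attack_speed
= 40 * 0.8
= 32.0

32.0 DPS


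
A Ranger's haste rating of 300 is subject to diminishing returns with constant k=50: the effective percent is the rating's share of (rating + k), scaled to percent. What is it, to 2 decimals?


effective% = rating / (rating + k) * 100
= 300 / (300 + 50) * 100
= 300 / 350 * 100
= 0.857143 * 100
= 85.71%

85.71%


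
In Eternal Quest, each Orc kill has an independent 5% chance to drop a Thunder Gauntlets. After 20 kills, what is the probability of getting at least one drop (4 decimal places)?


P(at least one) = 1 - P(none) = 1 - (1-p)^n
p = 5/100 = 0.05
1 - p = 0.95
(1 - p)^20 = 0.95^20 = 0.358486
P(at least one) = 1 - 0.358486 = 0.6415

0.6415


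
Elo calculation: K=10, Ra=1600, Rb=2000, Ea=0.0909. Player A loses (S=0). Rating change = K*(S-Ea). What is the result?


Elo update: delta = K * (S - Ea), where S = 0 (loses)
S - Ea = 0 - 0.0909 = -0.0909
Rating change = 10 * -0.0909
= -0.91

-0.91 rating points


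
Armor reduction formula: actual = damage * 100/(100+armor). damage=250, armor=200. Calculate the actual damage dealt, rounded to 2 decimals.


actual = 250 * 100 / (100 + 200)
= 250 * 100 / 300
= 25000 / 300
= 83.33

83.33 damage


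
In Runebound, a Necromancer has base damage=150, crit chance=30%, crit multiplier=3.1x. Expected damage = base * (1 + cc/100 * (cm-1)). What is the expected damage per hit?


E[dmg] = base * (1 + crit_chance * (crit_mult - 1))
cc as decimal = 30/100 = 0.3
cm - 1 = 3.1 - 1 = 2.1
Bonus factor = 0.3 * 2.1 = 0.63
Total multiplier = 1 + 0.63 = 1.63
Expected damage = 150 * 1.63 = 244.50

244.50 damage


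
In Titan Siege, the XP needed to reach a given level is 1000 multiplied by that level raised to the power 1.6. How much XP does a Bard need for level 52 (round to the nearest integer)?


XP = 1000 * level^1.6
Substitute level = 52:
XP = 1000 * 52^1.6
= 1000 * 556.6797
= 556680

556680 XP


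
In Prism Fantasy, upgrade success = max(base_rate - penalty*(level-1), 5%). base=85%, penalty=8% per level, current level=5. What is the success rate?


raw_rate = 85 - 8 * (5 - 1)
= 85 - 8 * 4
= 85 - 32
= 53
Apply floor: max(53, 5) = 53%

53%


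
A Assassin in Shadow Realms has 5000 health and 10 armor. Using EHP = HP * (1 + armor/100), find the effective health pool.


EHP = 5000 * (1 + 10/100)
= 5000 * (1 + 0.1)
= 5000 * 1.1
= 5500.0

5500.0 EHP


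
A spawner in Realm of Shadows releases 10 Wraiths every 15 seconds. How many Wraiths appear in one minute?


Spawns per minute = count * (60 / interval)
= 10 * (60 / 15)
= 10 * 4.0
= 40.0

40.0 per minute


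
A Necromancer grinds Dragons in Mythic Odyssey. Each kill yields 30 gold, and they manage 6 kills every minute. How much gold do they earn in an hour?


Gold per minute = 30 * 6 = 180
Gold per hour = 180 * 60 = 10800

10800 gold/hour


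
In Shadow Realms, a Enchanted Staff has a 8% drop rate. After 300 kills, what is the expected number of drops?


Expected drops = kills * (drop_rate / 100)
= 300 * (8 / 100)
= 300 * 0.08
= 24.0

24.0 drops


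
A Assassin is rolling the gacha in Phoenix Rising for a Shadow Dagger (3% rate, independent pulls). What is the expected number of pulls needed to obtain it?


Expected pulls for a geometric distribution = 1/p = 100 / rate%
= 100 / 3
= 33.33

33.33 pulls


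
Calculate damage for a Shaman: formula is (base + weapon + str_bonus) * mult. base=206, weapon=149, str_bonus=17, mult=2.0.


Sum base + weapon + str = 206 + 149 + 17 = 372
Multiply by 2.0:
372 * 2.0 = 744.0

744.0 damage


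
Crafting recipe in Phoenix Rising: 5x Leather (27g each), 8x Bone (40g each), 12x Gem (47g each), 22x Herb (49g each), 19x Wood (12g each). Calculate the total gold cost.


Cost breakdown:
  Leather: 5 * 27 = 135
  Bone: 8 * 40 = 320
  Gem: 12 * 47 = 564
  Herb: 22 * 49 = 1078
  Wood: 19 * 12 = 228
Total = 135 + 320 + 564 + 1078 + 228 = 2325

2325 gold


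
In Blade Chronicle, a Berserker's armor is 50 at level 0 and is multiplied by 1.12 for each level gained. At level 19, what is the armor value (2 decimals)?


value = base * growth^level
= 50 * 1.12^19
= 50 * 8.612762
= 430.64

430.64 armor


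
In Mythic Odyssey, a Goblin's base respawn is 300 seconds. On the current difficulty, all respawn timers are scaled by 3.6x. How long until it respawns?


Respawn time = base * multiplier
= 300 * 3.6
= 1080.0 seconds

1080.0 seconds


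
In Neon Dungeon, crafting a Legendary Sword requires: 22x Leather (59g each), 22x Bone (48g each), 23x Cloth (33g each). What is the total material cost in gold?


Cost breakdown:
  Leather: 22 * 59 = 1298
  Bone: 22 * 48 = 1056
  Cloth: 23 * 33 = 759
Total = 1298 + 1056 + 759 = 3113

3113 gold


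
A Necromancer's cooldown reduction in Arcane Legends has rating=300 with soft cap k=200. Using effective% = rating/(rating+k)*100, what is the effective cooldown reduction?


effective% = rating / (rating + k) * 100
= 300 / (300 + 200) * 100
= 300 / 500 * 100
= 0.6 * 100
= 60.00%

60.00%


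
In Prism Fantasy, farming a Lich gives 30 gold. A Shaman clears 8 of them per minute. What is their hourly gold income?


Gold per minute = 30 * 8 = 240
Gold per hour = 240 * 60 = 14400

14400 gold/hour


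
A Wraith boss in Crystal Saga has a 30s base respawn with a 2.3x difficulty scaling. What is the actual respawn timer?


Respawn time = base * multiplier
= 30 * 2.3
= 69.0 seconds

69.0 seconds


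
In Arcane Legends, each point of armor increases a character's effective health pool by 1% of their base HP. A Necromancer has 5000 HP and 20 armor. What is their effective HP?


EHP = 5000 * (1 + 20/100)
= 5000 * (1 + 0.2)
= 5000 * 1.2
= 6000.0

6000.0 EHP


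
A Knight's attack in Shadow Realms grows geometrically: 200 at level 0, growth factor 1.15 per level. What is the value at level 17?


value = base * growth^level
= 200 * 1.15^17
= 200 * 10.761264
= 2152.25

2152.25 attack


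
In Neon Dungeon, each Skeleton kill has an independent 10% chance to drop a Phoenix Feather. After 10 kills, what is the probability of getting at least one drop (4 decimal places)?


P(at least one) = 1 - P(none) = 1 - (1-p)^n
p = 10/100 = 0.1
1 - p = 0.9
(1 - p)^10 = 0.9^10 = 0.348678
P(at least one) = 1 - 0.348678 = 0.6513

0.6513


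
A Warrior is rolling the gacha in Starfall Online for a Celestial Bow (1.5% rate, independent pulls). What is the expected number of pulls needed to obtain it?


Expected pulls for a geometric distribution = 1/p = 100 / rate%
= 100 / 1.5
= 66.67

66.67 pulls


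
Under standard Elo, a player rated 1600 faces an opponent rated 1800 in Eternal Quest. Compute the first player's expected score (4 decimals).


Elo expected score: Ea = 1/(1 + 10^((Rb-Ra)/400))
Rb - Ra = 1800 - 1600 = 200
(Rb-Ra)/400 = 200/400 = 0.5
10^0.5 = 3.162278
Ea = 1/(1 + 3.162278) = 1/4.162278 = 0.2403

0.2403


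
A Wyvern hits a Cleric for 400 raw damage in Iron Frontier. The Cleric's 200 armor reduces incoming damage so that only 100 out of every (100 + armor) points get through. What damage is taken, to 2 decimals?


actual = 400 * 100 / (100 + 200)
= 400 * 100 / 300
= 40000 / 300
= 133.33

133.33 damage


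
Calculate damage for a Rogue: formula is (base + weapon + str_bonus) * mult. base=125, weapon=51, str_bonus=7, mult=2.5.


Sum base + weapon + str = 125 + 51 + 7 = 183
Multiply by 2.5:
183 * 2.5 = 457.5

457.5 damage


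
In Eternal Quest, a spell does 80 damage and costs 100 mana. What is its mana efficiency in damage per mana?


Efficiency = damage / mana
= 80 / 100
= 0.80

0.80 dmg/mana


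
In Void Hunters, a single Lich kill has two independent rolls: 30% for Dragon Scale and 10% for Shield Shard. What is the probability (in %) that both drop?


For independent events, P(both) = P(A) * P(B)
= 30% * 10%
= 300 / 100 %
= 3.0%

3.0%


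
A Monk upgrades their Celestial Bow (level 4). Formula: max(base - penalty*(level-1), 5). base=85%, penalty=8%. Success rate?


raw_rate = 85 - 8 * (4 - 1)
= 85 - 8 * 3
= 85 - 24
= 61
Apply floor: max(61, 5) = 61%

61%


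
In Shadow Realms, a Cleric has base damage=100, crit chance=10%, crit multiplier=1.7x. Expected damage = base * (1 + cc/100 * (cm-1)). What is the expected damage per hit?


E[dmg] = base * (1 + crit_chance * (crit_mult - 1))
cc as decimal = 10/100 = 0.1
cm - 1 = 1.7 - 1 = 0.7
Bonus factor = 0.1 * 0.7 = 0.07
Total multiplier = 1 + 0.07 = 1.07
Expected damage = 100 * 1.07 = 107.00

107.00 damage


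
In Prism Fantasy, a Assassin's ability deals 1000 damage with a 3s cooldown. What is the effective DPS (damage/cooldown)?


DPS = damage / cooldown
= 1000 / 3
= 333.33

333.33 DPS


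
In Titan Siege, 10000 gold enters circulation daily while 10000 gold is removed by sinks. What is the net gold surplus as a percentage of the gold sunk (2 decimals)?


Net gold = 10000 - 10000 = 0
Inflation rate = net / sunk * 100 = 0 / 10000 * 100
= 0.0 * 100
= 0.00%

0.00%


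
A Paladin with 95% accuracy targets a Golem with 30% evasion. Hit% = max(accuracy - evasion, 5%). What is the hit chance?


accuracy - evasion = 95 - 30 = 65
Apply floor: max(65, 5) = 65
Hit chance = 65%

65%


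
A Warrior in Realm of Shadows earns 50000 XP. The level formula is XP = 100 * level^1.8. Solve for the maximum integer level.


XP = 100 * level^1.8, so level = (XP / 100)^(1/1.8)
= (50000 / 100)^(1/1.8)
= 500.0^0.5556
= 31.5811
Floor: level = 31

level 31


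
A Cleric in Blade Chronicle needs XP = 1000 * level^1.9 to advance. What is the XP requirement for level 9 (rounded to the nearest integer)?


XP = 1000 * level^1.9
Substitute level = 9:
XP = 1000 * 9^1.9
= 1000 * 65.0221
= 65022

65022 XP


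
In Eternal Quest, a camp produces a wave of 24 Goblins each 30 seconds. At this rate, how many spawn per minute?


Spawns per minute = count * (60 / interval)
= 24 * (60 / 30)
= 24 * 2.0
= 48.0

48.0 per minute


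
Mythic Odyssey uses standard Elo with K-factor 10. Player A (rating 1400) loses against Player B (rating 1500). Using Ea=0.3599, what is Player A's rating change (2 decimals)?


Elo update: delta = K * (S - Ea), where S = 0 (loses)
S - Ea = 0 - 0.3599 = -0.3599
Rating change = 10 * -0.3599
= -3.60

-3.60 rating points


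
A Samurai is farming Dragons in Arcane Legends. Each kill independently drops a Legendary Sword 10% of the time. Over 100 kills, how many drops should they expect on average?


Expected drops = kills * (drop_rate / 100)
= 100 * (10 / 100)
= 100 * 0.1
= 10.0

10.0 drops


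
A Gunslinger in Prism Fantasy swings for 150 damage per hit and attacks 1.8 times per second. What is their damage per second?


DPS = damage * attack_speed
= 150 * 1.8
= 270.0

270.0 DPS


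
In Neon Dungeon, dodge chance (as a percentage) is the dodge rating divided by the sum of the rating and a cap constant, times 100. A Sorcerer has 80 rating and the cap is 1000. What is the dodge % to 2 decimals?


dodge% = 80 / (80 + 1000) * 100
= 80 / 1080 * 100
= 0.074074 * 100
= 7.41%

7.41%


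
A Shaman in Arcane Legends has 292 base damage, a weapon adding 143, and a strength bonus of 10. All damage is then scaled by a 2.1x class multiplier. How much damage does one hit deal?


Sum base + weapon + str = 292 + 143 + 10 = 445
Multiply by 2.1:
445 * 2.1 = 934.5

934.5 damage


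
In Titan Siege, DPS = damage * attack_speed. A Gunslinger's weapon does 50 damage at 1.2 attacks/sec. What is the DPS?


DPS = damage * attack_speed
= 50 * 1.2
= 60.0

60.0 DPS


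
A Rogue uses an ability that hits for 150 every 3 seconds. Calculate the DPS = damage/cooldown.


DPS = damage / cooldown
= 150 / 3
= 50.00

50.00 DPS


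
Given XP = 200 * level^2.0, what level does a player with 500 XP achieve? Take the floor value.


XP = 200 * level^2.0, so level = (XP / 200)^(1/2.0)
= (500 / 200)^(1/2.0)
= 2.5^0.5
= 1.5811
Floor: level = 1

level 1


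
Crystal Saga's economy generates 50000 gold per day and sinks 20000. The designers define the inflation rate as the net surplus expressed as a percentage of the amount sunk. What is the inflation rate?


Net gold = 50000 - 20000 = 30000
Inflation rate = net / sunk * 100 = 30000 / 20000 * 100
= 1.5 * 100
= 150.00%

150.00%


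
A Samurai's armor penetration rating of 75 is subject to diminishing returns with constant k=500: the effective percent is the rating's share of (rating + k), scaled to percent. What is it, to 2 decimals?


effective% = rating / (rating + k) * 100
= 75 / (75 + 500) * 100
= 75 / 575 * 100
= 0.130435 * 100
= 13.04%

13.04%


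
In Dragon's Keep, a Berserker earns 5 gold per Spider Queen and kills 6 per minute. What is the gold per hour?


Gold per minute = 5 * 6 = 30
Gold per hour = 30 * 60 = 1800

1800 gold/hour


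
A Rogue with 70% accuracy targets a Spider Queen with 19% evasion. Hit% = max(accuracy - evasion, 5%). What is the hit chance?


accuracy - evasion = 70 - 19 = 51
Apply floor: max(51, 5) = 51
Hit chance = 51%

51%


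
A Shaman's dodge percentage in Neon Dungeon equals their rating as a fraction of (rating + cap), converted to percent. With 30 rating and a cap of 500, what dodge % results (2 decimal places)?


dodge% = 30 / (30 + 500) * 100
= 30 / 530 * 100
= 0.056604 * 100
= 5.66%

5.66%


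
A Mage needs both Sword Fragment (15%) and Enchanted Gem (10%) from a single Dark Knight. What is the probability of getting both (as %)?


For independent events, P(both) = P(A) * P(B)
= 15% * 10%
= 150 / 100 %
= 1.5%

1.5%


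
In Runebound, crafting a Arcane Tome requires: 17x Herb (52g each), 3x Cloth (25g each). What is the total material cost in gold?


Cost breakdown:
  Herb: 17 * 52 = 884
  Cloth: 3 * 25 = 75
Total = 884 + 75 = 959

959 gold


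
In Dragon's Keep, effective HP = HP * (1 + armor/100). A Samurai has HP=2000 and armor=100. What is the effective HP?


EHP = 2000 * (1 + 100/100)
= 2000 * (1 + 1.0)
= 2000 * 2.0
= 4000.0

4000.0 EHP


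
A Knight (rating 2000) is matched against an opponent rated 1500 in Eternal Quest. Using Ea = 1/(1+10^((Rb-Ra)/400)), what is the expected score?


Elo expected score: Ea = 1/(1 + 10^((Rb-Ra)/400))
Rb - Ra = 1500 - 2000 = -500
(Rb-Ra)/400 = -500/400 = -1.25
10^-1.25 = 0.056234
Ea = 1/(1 + 0.056234) = 1/1.056234 = 0.9468

0.9468


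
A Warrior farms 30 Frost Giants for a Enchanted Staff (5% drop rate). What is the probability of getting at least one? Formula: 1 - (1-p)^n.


P(at least one) = 1 - P(none) = 1 - (1-p)^n
p = 5/100 = 0.05
1 - p = 0.95
(1 - p)^30 = 0.95^30 = 0.214639
P(at least one) = 1 - 0.214639 = 0.7854

0.7854


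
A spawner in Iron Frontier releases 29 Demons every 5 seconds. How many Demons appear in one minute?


Spawns per minute = count * (60 / interval)
= 29 * (60 / 5)
= 29 * 12.0
= 348.0

348.0 per minute


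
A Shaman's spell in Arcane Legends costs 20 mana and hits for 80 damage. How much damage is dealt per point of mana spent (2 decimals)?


Efficiency = damage / mana
= 80 / 20
= 4.00

4.00 dmg/mana


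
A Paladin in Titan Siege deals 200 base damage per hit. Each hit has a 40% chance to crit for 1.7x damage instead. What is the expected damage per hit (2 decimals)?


E[dmg] = base * (1 + crit_chance * (crit_mult - 1))
cc as decimal = 40/100 = 0.4
cm - 1 = 1.7 - 1 = 0.7
Bonus factor = 0.4 * 0.7 = 0.28
Total multiplier = 1 + 0.28 = 1.28
Expected damage = 200 * 1.28 = 256.00

256.00 damage


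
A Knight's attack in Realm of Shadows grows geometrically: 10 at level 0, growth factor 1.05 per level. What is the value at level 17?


value = base * growth^level
= 10 * 1.05^17
= 10 * 2.292018
= 22.92

22.92 attack


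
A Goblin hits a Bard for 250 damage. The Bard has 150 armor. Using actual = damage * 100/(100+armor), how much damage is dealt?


actual = 250 * 100 / (100 + 150)
= 250 * 100 / 250
= 25000 / 250
= 100.00

100.00 damage


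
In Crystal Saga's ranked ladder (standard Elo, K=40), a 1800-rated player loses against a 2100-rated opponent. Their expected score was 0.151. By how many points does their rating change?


Elo update: delta = K * (S - Ea), where S = 0 (loses)
S - Ea = 0 - 0.151 = -0.151
Rating change = 40 * -0.151
= -6.04

-6.04 rating points


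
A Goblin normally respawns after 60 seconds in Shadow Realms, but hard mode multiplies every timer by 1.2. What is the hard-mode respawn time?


Respawn time = base * multiplier
= 60 * 1.2
= 72.0 seconds

72.0 seconds


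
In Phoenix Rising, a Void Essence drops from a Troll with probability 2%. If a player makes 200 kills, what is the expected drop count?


Expected drops = kills * (drop_rate / 100)
= 200 * (2 / 100)
= 200 * 0.02
= 4.0

4.0 drops


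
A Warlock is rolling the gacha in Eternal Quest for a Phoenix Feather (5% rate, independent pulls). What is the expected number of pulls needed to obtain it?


Expected pulls for a geometric distribution = 1/p = 100 / rate%
= 100 / 5
= 20.0

20.0 pulls


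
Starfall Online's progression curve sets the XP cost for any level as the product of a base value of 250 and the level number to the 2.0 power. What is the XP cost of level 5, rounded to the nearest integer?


XP = 250 * level^2.0
Substitute level = 5:
XP = 250 * 5^2.0
= 250 * 25.0
= 6250

6250 XP


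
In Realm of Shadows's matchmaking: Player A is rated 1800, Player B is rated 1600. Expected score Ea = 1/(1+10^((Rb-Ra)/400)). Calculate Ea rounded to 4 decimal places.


Elo expected score: Ea = 1/(1 + 10^((Rb-Ra)/400))
Rb - Ra = 1600 - 1800 = -200
(Rb-Ra)/400 = -200/400 = -0.5
10^-0.5 = 0.316228
Ea = 1/(1 + 0.316228) = 1/1.316228 = 0.7597

0.7597


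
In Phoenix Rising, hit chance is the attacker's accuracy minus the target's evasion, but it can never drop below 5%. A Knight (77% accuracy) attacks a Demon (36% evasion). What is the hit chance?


accuracy - evasion = 77 - 36 = 41
Apply floor: max(41, 5) = 41
Hit chance = 41%

41%


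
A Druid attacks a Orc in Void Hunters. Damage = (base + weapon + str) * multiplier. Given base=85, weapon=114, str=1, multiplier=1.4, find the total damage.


Sum base + weapon + str = 85 + 114 + 1 = 200
Multiply by 1.4:
200 * 1.4 = 280.0

280.0 damage


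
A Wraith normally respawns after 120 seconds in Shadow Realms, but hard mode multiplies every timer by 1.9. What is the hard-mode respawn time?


Respawn time = base * multiplier
= 120 * 1.9
= 228.0 seconds

228.0 seconds


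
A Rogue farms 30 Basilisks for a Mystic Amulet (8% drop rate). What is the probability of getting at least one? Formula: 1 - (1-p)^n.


P(at least one) = 1 - P(none) = 1 - (1-p)^n
p = 8/100 = 0.08
1 - p = 0.92
(1 - p)^30 = 0.92^30 = 0.081966
P(at least one) = 1 - 0.081966 = 0.9180

0.9180


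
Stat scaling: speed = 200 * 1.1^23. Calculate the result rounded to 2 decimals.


value = base * growth^level
= 200 * 1.1^23
= 200 * 8.954302
= 1790.86

1790.86 speed


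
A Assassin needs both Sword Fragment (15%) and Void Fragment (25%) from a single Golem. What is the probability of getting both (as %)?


For independent events, P(both) = P(A) * P(B)
= 15% * 25%
= 375 / 100 %
= 3.75%

3.75%


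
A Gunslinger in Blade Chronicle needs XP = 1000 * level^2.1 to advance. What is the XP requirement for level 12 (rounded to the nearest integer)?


XP = 1000 * level^2.1
Substitute level = 12:
XP = 1000 * 12^2.1
= 1000 * 184.6208
= 184621

184621 XP


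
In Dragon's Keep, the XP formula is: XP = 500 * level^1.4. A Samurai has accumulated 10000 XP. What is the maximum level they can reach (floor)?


XP = 500 * level^1.4, so level = (XP / 500)^(1/1.4)
= (10000 / 500)^(1/1.4)
= 20.0^0.7143
= 8.4978
Floor: level = 8

level 8


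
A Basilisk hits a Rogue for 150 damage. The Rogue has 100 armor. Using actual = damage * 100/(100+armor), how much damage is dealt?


actual = 150 * 100 / (100 + 100)
= 150 * 100 / 200
= 15000 / 200
= 75.00

75.00 damage


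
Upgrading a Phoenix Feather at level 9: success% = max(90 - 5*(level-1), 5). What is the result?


raw_rate = 90 - 5 * (9 - 1)
= 90 - 5 * 8
= 90 - 40
= 50
Apply floor: max(50, 5) = 50%

50%


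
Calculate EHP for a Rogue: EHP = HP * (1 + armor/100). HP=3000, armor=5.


EHP = 3000 * (1 + 5/100)
= 3000 * (1 + 0.05)
= 3000 * 1.05
= 3150.0

3150.0 EHP


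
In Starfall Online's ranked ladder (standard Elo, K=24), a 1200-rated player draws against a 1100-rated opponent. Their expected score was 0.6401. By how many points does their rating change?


Elo update: delta = K * (S - Ea), where S = 0.5 (draws)
S - Ea = 0.5 - 0.6401 = -0.1401
Rating change = 24 * -0.1401
= -3.36

-3.36 rating points


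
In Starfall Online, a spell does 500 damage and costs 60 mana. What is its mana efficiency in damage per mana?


Efficiency = damage / mana
= 500 / 60
= 8.33

8.33 dmg/mana


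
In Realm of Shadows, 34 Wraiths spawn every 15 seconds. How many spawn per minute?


Spawns per minute = count * (60 / interval)
= 34 * (60 / 15)
= 34 * 4.0
= 136.0

136.0 per minute


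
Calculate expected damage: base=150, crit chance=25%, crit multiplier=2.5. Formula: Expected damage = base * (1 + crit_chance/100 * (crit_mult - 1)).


E[dmg] = base * (1 + crit_chance * (crit_mult - 1))
cc as decimal = 25/100 = 0.25
cm - 1 = 2.5 - 1 = 1.5
Bonus factor = 0.25 * 1.5 = 0.375
Total multiplier = 1 + 0.375 = 1.375
Expected damage = 150 * 1.375 = 206.25

206.25 damage


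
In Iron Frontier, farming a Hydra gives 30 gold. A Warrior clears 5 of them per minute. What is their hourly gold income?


Gold per minute = 30 * 5 = 150
Gold per hour = 150 * 60 = 9000

9000 gold/hour


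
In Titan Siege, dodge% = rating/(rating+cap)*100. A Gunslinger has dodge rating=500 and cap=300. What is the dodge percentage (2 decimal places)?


dodge% = 500 / (500 + 300) * 100
= 500 / 800 * 100
= 0.625 * 100
= 62.50%

62.50%


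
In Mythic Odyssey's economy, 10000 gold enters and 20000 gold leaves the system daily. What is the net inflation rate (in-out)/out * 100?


Net gold = 10000 - 20000 = -10000
Inflation rate = net / sunk * 100 = -10000 / 20000 * 100
= -0.5 * 100
= -50.00%

-50.00%


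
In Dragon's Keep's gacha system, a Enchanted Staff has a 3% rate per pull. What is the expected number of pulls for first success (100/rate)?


Expected pulls for a geometric distribution = 1/p = 100 / rate%
= 100 / 3
= 33.33

33.33 pulls


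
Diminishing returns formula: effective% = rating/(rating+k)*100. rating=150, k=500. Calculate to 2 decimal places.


effective% = rating / (rating + k) * 100
= 150 / (150 + 500) * 100
= 150 / 650 * 100
= 0.230769 * 100
= 23.08%

23.08%


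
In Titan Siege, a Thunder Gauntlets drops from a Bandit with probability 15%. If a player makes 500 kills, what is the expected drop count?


Expected drops = kills * (drop_rate / 100)
= 500 * (15 / 100)
= 500 * 0.15
= 75.0

75.0 drops


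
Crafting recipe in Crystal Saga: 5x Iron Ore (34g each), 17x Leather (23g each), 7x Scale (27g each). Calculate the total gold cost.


Cost breakdown:
  Iron Ore: 5 * 34 = 170
  Leather: 17 * 23 = 391
  Scale: 7 * 27 = 189
Total = 170 + 391 + 189 = 750

750 gold


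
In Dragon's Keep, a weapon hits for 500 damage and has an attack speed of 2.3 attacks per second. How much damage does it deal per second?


DPS = damage * attack_speed
= 500 * 2.3
= 1150.0

1150.0 DPS


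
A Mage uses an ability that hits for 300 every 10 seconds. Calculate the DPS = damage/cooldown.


DPS = damage / cooldown
= 300 / 10
= 30.00

30.00 DPS


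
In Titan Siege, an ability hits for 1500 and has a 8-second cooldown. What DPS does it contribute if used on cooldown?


DPS = damage / cooldown
= 1500 / 8
= 187.50

187.50 DPS


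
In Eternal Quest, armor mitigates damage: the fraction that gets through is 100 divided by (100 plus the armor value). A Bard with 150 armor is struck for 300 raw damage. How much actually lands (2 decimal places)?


actual = 300 * 100 / (100 + 150)
= 300 * 100 / 250
= 30000 / 250
= 120.00

120.00 damage


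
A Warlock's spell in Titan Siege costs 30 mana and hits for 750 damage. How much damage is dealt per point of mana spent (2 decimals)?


Efficiency = damage / mana
= 750 / 30
= 25.00

25.00 dmg/mana


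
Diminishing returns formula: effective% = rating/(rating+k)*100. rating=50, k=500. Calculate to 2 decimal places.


effective% = rating / (rating + k) * 100
= 50 / (50 + 500) * 100
= 50 / 550 * 100
= 0.090909 * 100
= 9.09%

9.09%


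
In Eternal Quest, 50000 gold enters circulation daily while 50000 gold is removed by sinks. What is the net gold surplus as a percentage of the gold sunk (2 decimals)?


Net gold = 50000 - 50000 = 0
Inflation rate = net / sunk * 100 = 0 / 50000 * 100
= 0.0 * 100
= 0.00%

0.00%


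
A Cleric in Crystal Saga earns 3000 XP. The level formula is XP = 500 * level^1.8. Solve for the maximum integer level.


XP = 500 * level^1.8, so level = (XP / 500)^(1/1.8)
= (3000 / 500)^(1/1.8)
= 6.0^0.5556
= 2.7059
Floor: level = 2

level 2


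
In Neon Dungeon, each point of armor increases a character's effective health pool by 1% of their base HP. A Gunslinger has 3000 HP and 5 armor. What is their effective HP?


EHP = 3000 * (1 + 5/100)
= 3000 * (1 + 0.05)
= 3000 * 1.05
= 3150.0

3150.0 EHP


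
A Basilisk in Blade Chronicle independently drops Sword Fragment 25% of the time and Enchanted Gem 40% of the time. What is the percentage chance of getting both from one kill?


For independent events, P(both) = P(A) * P(B)
= 25% * 40%
= 1000 / 100 %
= 10.0%

10.0%


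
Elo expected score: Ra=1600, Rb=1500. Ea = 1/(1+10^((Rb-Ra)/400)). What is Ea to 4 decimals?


Elo expected score: Ea = 1/(1 + 10^((Rb-Ra)/400))
Rb - Ra = 1500 - 1600 = -100
(Rb-Ra)/400 = -100/400 = -0.25
10^-0.25 = 0.562341
Ea = 1/(1 + 0.562341) = 1/1.562341 = 0.6401

0.6401


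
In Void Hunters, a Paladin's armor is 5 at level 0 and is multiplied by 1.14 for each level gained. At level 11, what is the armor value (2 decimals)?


value = base * growth^level
= 5 * 1.14^11
= 5 * 4.226232
= 21.13

21.13 armor


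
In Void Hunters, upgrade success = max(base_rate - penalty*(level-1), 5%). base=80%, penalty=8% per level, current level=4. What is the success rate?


raw_rate = 80 - 8 * (4 - 1)
= 80 - 8 * 3
= 80 - 24
= 56
Apply floor: max(56, 5) = 56%

56%


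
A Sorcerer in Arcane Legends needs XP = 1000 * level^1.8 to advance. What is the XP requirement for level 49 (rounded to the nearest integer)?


XP = 1000 * level^1.8
Substitute level = 49:
XP = 1000 * 49^1.8
= 1000 * 1102.4349
= 1102435

1102435 XP


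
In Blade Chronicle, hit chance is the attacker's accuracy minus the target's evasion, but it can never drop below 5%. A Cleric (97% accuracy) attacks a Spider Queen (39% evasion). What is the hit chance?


accuracy - evasion = 97 - 39 = 58
Apply floor: max(58, 5) = 58
Hit chance = 58%

58%


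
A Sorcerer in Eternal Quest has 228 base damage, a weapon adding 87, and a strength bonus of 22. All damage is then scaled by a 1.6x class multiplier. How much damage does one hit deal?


Sum base + weapon + str = 228 + 87 + 22 = 337
Multiply by 1.6:
337 * 1.6 = 539.2

539.2 damage


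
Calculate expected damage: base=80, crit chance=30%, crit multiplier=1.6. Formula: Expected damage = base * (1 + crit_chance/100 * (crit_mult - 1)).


E[dmg] = base * (1 + crit_chance * (crit_mult - 1))
cc as decimal = 30/100 = 0.3
cm - 1 = 1.6 - 1 = 0.6
Bonus factor = 0.3 * 0.6 = 0.18
Total multiplier = 1 + 0.18 = 1.18
Expected damage = 80 * 1.18 = 94.40

94.40 damage


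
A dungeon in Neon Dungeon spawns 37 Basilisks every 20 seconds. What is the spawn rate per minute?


Spawns per minute = count * (60 / interval)
= 37 * (60 / 20)
= 37 * 3.0
= 111.0

111.0 per minute


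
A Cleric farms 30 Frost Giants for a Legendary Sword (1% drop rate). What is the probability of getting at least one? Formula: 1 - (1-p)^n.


P(at least one) = 1 - P(none) = 1 - (1-p)^n
p = 1/100 = 0.01
1 - p = 0.99
(1 - p)^30 = 0.99^30 = 0.739700
P(at least one) = 1 - 0.739700 = 0.2603

0.2603


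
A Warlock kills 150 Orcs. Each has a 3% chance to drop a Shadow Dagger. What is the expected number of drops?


Expected drops = kills * (drop_rate / 100)
= 150 * (3 / 100)
= 150 * 0.03
= 4.5

4.5 drops


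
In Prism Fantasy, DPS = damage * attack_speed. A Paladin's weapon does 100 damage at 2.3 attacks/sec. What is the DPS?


DPS = damage * attack_speed
= 100 * 2.3
= 230.0

230.0 DPS


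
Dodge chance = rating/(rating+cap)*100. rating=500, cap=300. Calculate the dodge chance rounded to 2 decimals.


dodge% = 500 / (500 + 300) * 100
= 500 / 800 * 100
= 0.625 * 100
= 62.50%

62.50%


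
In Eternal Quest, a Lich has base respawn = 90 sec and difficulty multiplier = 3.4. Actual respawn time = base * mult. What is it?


Respawn time = base * multiplier
= 90 * 3.4
= 306.0 seconds

306.0 seconds


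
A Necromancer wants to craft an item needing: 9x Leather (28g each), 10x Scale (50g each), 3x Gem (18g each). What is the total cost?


Cost breakdown:
  Leather: 9 * 28 = 252
  Scale: 10 * 50 = 500
  Gem: 3 * 18 = 54
Total = 252 + 500 + 54 = 806

806 gold


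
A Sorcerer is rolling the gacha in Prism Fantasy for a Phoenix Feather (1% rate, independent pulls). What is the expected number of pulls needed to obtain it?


Expected pulls for a geometric distribution = 1/p = 100 / rate%
= 100 / 1
= 100.0

100.0 pulls


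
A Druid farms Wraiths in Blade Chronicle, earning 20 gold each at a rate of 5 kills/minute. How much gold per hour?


Gold per minute = 20 * 5 = 100
Gold per hour = 100 * 60 = 6000

6000 gold/hour


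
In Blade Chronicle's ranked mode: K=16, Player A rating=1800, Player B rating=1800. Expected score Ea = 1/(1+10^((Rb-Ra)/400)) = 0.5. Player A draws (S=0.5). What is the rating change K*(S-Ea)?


Elo update: delta = K * (S - Ea), where S = 0.5 (draws)
S - Ea = 0.5 - 0.5 = 0.0
Rating change = 16 * 0.0
= 0.00

0.00 rating points


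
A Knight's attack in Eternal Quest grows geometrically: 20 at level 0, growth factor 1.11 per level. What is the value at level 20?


value = base * growth^level
= 20 * 1.11^20
= 20 * 8.062312
= 161.25

161.25 attack


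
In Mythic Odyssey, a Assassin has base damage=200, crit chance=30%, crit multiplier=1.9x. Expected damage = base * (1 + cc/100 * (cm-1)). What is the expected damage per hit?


E[dmg] = base * (1 + crit_chance * (crit_mult - 1))
cc as decimal = 30/100 = 0.3
cm - 1 = 1.9 - 1 = 0.9
Bonus factor = 0.3 * 0.9 = 0.27
Total multiplier = 1 + 0.27 = 1.27
Expected damage = 200 * 1.27 = 254.00

254.00 damage


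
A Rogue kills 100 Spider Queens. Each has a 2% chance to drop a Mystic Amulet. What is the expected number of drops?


Expected drops = kills * (drop_rate / 100)
= 100 * (2 / 100)
= 100 * 0.02
= 2.0

2.0 drops


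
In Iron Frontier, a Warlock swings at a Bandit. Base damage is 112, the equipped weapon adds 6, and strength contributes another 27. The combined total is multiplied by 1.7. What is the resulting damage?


Sum base + weapon + str = 112 + 6 + 27 = 145
Multiply by 1.7:
145 * 1.7 = 246.5

246.5 damage


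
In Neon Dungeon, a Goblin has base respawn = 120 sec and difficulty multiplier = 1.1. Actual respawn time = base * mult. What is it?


Respawn time = base * multiplier
= 120 * 1.1
= 132.0 seconds

132.0 seconds


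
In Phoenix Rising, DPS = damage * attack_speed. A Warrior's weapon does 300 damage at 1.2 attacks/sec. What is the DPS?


DPS = damage * attack_speed
= 300 * 1.2
= 360.0

360.0 DPS


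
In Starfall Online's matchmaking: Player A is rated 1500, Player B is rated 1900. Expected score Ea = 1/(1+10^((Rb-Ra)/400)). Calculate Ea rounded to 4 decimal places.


Elo expected score: Ea = 1/(1 + 10^((Rb-Ra)/400))
Rb - Ra = 1900 - 1500 = 400
(Rb-Ra)/400 = 400/400 = 1.0
10^1.0 = 10.0
Ea = 1/(1 + 10.0) = 1/11.0 = 0.0909

0.0909


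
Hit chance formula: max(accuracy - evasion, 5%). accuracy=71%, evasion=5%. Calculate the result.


accuracy - evasion = 71 - 5 = 66
Apply floor: max(66, 5) = 66
Hit chance = 66%

66%


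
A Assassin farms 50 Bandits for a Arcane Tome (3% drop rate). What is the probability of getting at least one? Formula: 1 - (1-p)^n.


P(at least one) = 1 - P(none) = 1 - (1-p)^n
p = 3/100 = 0.03
1 - p = 0.97
(1 - p)^50 = 0.97^50 = 0.218065
P(at least one) = 1 - 0.218065 = 0.7819

0.7819


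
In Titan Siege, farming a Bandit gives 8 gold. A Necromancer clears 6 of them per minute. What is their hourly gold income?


Gold per minute = 8 * 6 = 48
Gold per hour = 48 * 60 = 2880

2880 gold/hour


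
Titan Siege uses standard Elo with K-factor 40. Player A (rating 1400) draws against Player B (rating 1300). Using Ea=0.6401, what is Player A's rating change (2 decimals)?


Elo update: delta = K * (S - Ea), where S = 0.5 (draws)
S - Ea = 0.5 - 0.6401 = -0.1401
Rating change = 40 * -0.1401
= -5.60

-5.60 rating points


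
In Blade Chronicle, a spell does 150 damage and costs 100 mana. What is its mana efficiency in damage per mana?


Efficiency = damage / mana
= 150 / 100
= 1.50

1.50 dmg/mana


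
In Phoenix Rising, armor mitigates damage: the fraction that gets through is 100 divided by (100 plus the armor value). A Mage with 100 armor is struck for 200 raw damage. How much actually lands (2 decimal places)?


actual = 200 * 100 / (100 + 100)
= 200 * 100 / 200
= 20000 / 200
= 100.00

100.00 damage


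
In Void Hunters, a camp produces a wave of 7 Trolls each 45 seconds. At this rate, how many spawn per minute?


Spawns per minute = count * (60 / interval)
= 7 * (60 / 45)
= 7 * 1.3333
= 9.33

9.33 per minute


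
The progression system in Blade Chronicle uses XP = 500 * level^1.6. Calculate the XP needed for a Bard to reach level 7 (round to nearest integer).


XP = 500 * level^1.6
Substitute level = 7:
XP = 500 * 7^1.6
= 500 * 22.4987
= 11249

11249 XP


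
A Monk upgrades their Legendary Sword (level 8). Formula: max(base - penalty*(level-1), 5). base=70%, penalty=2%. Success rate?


raw_rate = 70 - 2 * (8 - 1)
= 70 - 2 * 7
= 70 - 14
= 56
Apply floor: max(56, 5) = 56%

56%


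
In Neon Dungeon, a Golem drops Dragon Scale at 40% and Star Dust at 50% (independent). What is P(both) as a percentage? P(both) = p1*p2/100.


For independent events, P(both) = P(A) * P(B)
= 40% * 50%
= 2000 / 100 %
= 20.0%

20.0%


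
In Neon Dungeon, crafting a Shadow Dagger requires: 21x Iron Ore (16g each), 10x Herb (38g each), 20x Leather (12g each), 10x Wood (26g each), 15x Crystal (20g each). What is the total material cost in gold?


Cost breakdown:
  Iron Ore: 21 * 16 = 336
  Herb: 10 * 38 = 380
  Leather: 20 * 12 = 240
  Wood: 10 * 26 = 260
  Crystal: 15 * 20 = 300
Total = 336 + 380 + 240 + 260 + 300 = 1516

1516 gold


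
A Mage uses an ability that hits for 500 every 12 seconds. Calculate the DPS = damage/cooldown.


DPS = damage / cooldown
= 500 / 12
= 41.67

41.67 DPS


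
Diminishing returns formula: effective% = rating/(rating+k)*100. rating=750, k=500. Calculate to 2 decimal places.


effective% = rating / (rating + k) * 100
= 750 / (750 + 500) * 100
= 750 / 1250 * 100
= 0.6 * 100
= 60.00%

60.00%


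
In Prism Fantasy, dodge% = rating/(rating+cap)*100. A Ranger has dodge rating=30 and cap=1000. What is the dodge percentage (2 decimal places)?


dodge% = 30 / (30 + 1000) * 100
= 30 / 1030 * 100
= 0.029126 * 100
= 2.91%

2.91%


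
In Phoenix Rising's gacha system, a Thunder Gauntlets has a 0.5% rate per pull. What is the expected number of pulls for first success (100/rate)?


Expected pulls for a geometric distribution = 1/p = 100 / rate%
= 100 / 0.5
= 200.0

200.0 pulls


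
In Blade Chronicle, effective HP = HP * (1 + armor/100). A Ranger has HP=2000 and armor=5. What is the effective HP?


EHP = 2000 * (1 + 5/100)
= 2000 * (1 + 0.05)
= 2000 * 1.05
= 2100.0

2100.0 EHP


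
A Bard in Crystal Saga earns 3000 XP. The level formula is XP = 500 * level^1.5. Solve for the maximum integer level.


XP = 500 * level^1.5, so level = (XP / 500)^(1/1.5)
= (3000 / 500)^(1/1.5)
= 6.0^0.6667
= 3.3019
Floor: level = 3

level 3


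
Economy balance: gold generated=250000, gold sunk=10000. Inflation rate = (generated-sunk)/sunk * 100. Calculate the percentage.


Net gold = 250000 - 10000 = 240000
Inflation rate = net / sunk * 100 = 240000 / 10000 * 100
= 24.0 * 100
= 2400.00%

2400.00%


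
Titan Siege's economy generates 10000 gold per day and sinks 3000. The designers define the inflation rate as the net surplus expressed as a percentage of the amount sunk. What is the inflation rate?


Net gold = 10000 - 3000 = 7000
Inflation rate = net / sunk * 100 = 7000 / 3000 * 100
= 2.333333 * 100
= 233.33%

233.33%


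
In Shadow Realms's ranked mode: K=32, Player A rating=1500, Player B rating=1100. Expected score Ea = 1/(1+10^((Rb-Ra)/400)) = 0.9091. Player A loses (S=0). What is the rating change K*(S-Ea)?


Elo update: delta = K * (S - Ea), where S = 0 (loses)
S - Ea = 0 - 0.9091 = -0.9091
Rating change = 32 * -0.9091
= -29.09

-29.09 rating points


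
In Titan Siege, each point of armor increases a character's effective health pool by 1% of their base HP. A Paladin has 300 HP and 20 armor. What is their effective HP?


EHP = 300 * (1 + 20/100)
= 300 * (1 + 0.2)
= 300 * 1.2
= 360.0

360.0 EHP
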